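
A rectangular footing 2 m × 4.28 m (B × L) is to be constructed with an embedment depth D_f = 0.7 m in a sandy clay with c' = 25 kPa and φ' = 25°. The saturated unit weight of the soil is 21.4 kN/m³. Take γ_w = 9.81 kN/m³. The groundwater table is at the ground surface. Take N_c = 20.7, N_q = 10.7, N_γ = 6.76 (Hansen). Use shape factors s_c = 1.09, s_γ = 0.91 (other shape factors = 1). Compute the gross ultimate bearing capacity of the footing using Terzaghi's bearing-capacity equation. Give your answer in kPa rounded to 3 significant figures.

q_ult ≈ 722 kPa

With the water table at the surface the whole profile is submerged: γ' = 21.4 − 9.81 = 11.59 kN/m³, so q = γ'·D_f = 8.113 kPa; the same γ' applies in the ½γBN_γ term.
q_ult = c·N_c·s_c + q·N_q + 0.5·γ·B·N_γ·s_γ
     = 25 × 20.7 × 1.09 + 8.113 × 10.7 + 0.5 × 11.59 × 2 × 6.76 × 0.91
     = 564.08 + 86.809 + 71.297 = 722.18 kPa.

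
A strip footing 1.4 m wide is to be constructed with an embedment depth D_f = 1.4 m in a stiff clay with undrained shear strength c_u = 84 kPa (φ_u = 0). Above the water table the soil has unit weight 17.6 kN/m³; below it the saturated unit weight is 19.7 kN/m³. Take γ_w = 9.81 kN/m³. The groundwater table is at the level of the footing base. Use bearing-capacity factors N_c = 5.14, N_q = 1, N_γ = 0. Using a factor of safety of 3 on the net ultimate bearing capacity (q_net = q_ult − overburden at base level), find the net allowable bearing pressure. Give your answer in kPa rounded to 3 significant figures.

Overburden at base level: q = 17.6 × 1.4 = 24.64 kPa.
Cohesion term c·N_c = 84 × 5.14 = 431.76 kPa; surcharge term q·N_q = 24.64 × 1 = 24.64 kPa.
q_ult = 431.76 + 24.64 = 456.4 kPa.
q_net = 456.4 − 24.64 = 431.76 kPa.
q_all(net) = 431.76 / 3 = 143.92 kPa.

q_all(net) ≈ 144 kPa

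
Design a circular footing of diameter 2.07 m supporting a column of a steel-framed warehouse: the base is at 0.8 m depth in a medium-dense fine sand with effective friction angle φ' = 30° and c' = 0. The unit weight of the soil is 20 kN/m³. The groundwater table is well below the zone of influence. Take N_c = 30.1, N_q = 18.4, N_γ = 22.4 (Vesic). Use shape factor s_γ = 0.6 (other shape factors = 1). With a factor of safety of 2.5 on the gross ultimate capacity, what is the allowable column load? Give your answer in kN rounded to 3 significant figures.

Effective surcharge at the founding depth q = γ·D_f = 20 × 0.8 = 16 kPa.
q_ult = q·N_q + 0.5·γ·B·N_γ·s_γ
     = 16 × 18.4 + 0.5 × 20 × 2.07 × 22.4 × 0.6
     = 294.4 + 278.21 = 572.61 kPa.
Gross allowable pressure q_all = 572.61 / 2.5 = 229.04 kPa.
Footing area = 3.3654 m², so allowable column load = 229.04 × 3.3654 = 770.82 kN.

P_all ≈ 771 kN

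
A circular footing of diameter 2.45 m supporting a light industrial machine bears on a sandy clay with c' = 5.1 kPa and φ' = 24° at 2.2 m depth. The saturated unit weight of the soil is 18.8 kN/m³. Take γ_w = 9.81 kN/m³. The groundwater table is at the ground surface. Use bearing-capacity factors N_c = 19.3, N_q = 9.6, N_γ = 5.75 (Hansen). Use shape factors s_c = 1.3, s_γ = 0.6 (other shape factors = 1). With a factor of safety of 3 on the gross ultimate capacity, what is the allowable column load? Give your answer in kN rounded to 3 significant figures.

Water table at ground surface, so effective unit weight γ' = 18.8 − 9.81 = 8.99 kN/m³ is used throughout; overburden q = 8.99 × 2.2 = 19.778 kPa; the same γ' applies in the ½γBN_γ term.
Cohesion term c·N_c·s_c = 5.1 × 19.3 × 1.3 = 127.96 kPa; surcharge term q·N_q = 19.778 × 9.6 = 189.87 kPa; self-weight term 0.5·γ·B·N_γ·s_γ = 0.5 × 8.99 × 2.45 × 5.75 × 0.6 = 37.994 kPa.
q_ult = 127.96 + 189.87 + 37.994 = 355.82 kPa.
Gross allowable pressure q_all = 355.82 / 3 = 118.61 kPa.
Footing area = 4.7144 m², so allowable column load = 118.61 × 4.7144 = 559.16 kN.

P_all ≈ 559 kN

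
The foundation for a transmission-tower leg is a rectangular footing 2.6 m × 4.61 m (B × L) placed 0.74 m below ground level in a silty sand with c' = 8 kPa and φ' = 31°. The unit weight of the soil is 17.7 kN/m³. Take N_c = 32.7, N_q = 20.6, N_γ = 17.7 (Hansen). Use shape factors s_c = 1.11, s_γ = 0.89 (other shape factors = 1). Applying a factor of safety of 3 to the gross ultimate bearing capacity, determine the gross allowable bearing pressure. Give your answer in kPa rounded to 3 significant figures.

q = γ·D_f = 17.7 × 0.74 = 13.098 kPa.
c·N_c·s_c = 8 × 32.7 × 1.11 = 290.38 kPa
q·N_q = 13.098 × 20.6 = 269.82 kPa
0.5·γ·B·N_γ·s_γ = 0.5 × 17.7 × 2.6 × 17.7 × 0.89 = 362.48 kPa
q_ult = 290.38 + 269.82 + 362.48 = 922.67 kPa.
q_all = q_ult / FS = 922.67 / 3 = 307.56 kPa.

q_all ≈ 308 kPa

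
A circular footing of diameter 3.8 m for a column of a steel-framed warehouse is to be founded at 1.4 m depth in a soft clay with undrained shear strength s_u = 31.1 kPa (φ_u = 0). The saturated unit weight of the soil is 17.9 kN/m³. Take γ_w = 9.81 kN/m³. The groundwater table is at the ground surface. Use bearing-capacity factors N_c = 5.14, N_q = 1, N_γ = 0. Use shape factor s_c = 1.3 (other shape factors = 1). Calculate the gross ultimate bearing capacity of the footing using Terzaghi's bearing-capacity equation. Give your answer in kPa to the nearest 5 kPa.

q_ult ≈ 220 kPa

Water table at ground surface, so effective unit weight γ' = 17.9 − 9.81 = 8.09 kN/m³ is used throughout; overburden q = 8.09 × 1.4 = 11.326 kPa.
Cohesion term c·N_c·s_c = 31.1 × 5.14 × 1.3 = 207.81 kPa; surcharge term q·N_q = 11.326 × 1 = 11.326 kPa.
q_ult = 207.81 + 11.326 = 219.14 kPa.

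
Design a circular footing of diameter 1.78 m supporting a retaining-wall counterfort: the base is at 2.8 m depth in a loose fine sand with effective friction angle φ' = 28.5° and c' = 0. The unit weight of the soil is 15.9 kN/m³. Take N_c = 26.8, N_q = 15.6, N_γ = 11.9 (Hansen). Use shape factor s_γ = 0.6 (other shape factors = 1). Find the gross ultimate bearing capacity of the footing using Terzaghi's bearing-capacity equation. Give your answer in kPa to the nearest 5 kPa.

Effective surcharge at the founding depth q = γ·D_f = 15.9 × 2.8 = 44.52 kPa.
q_ult = q·N_q + 0.5·γ·B·N_γ·s_γ
     = 44.52 × 15.6 + 0.5 × 15.9 × 1.78 × 11.9 × 0.6
     = 694.51 + 101.04 = 795.55 kPa.

q_ult ≈ 795 kPa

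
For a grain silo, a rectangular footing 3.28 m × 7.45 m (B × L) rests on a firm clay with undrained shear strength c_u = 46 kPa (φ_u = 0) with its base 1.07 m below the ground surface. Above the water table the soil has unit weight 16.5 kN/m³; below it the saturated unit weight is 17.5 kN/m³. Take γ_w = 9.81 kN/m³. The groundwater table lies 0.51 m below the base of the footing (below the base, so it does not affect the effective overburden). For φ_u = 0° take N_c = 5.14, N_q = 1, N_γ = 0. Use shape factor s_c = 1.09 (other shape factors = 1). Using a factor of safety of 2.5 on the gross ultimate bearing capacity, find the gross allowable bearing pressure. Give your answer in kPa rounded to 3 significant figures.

q = γ·D_f = 16.5 × 1.07 = 17.655 kPa.
c·N_c·s_c = 46 × 5.14 × 1.09 = 257.72 kPa
q·N_q = 17.655 × 1 = 17.655 kPa
q_ult = 257.72 + 17.655 = 275.37 kPa.
q_all = 275.37 / 2.5 = 110.15 kPa.

q_all ≈ 110 kPa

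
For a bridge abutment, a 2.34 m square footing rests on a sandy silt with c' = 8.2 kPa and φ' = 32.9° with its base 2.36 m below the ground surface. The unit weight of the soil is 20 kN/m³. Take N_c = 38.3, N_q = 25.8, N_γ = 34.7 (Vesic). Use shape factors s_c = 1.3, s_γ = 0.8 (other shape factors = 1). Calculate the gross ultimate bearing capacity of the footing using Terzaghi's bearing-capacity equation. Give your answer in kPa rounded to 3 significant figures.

q_ult ≈ 2280 kPa

Overburden at base level: q = 20 × 2.36 = 47.2 kPa.
Cohesion term c·N_c·s_c = 8.2 × 38.3 × 1.3 = 408.28 kPa; surcharge term q·N_q = 47.2 × 25.8 = 1217.8 kPa; self-weight term 0.5·γ·B·N_γ·s_γ = 0.5 × 20 × 2.34 × 34.7 × 0.8 = 649.58 kPa.
q_ult = 408.28 + 1217.8 + 649.58 = 2275.6 kPa.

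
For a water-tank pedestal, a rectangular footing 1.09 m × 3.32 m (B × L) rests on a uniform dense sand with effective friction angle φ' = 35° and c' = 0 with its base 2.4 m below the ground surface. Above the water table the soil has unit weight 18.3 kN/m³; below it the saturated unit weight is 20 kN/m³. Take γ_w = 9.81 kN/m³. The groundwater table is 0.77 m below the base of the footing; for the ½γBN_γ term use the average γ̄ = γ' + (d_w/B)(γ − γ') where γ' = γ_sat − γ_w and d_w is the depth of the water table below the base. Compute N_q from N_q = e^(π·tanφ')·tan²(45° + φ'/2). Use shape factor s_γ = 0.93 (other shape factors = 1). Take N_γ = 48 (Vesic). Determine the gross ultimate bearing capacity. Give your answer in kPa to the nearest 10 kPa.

q_ult ≈ 1850 kPa

tan35° = 0.7002, so N_q = e^(π×0.7002)·tan²(62.5°) = 9.023 × 3.69 = 33.3.
Overburden at base level: q = 18.3 × 2.4 = 43.92 kPa.
The water table is 0.77 m below the base (< B = 1.09 m), so the ½γBN_γ term uses γ̄ = γ' + (d_w/B)(γ − γ') = 10.19 + (0.77/1.09)(18.3 − 10.19) = 15.919 kN/m³.
Surcharge term q·N_q = 43.92 × 33.296 = 1462.4 kPa; self-weight term 0.5·γ·B·N_γ·s_γ = 0.5 × 15.919 × 1.09 × 48 × 0.93 = 387.29 kPa.
q_ult = 1462.4 + 387.29 = 1849.7 kPa.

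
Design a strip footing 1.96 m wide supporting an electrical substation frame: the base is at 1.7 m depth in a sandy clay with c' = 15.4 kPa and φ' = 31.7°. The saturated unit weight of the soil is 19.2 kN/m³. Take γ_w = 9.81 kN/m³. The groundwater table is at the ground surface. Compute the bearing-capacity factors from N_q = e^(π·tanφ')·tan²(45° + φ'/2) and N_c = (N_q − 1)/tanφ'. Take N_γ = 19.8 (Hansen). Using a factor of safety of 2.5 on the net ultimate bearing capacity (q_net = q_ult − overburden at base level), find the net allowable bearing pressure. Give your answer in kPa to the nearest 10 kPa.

N_q = e^(π·tan31.7°)·tan²(60.85°) = 22.38; N_c = (N_q − 1)/tanφ' = 34.61.
γ' = 19.2 − 9.81 = 9.39 kN/m³ (submerged throughout). q = 9.39 × 1.7 = 15.963 kPa; the same γ' applies in the ½γBN_γ term.
c·N_c = 15.4 × 34.612 = 533.02 kPa
q·N_q = 15.963 × 22.377 = 357.2 kPa
0.5·γ·B·N_γ = 0.5 × 9.39 × 1.96 × 19.8 = 182.2 kPa
q_ult = 533.02 + 357.2 + 182.2 = 1072.4 kPa.
q_net = 1072.4 − 15.963 = 1056.5 kPa.
q_all(net) = 1056.5 / 2.5 = 422.59 kPa.

q_all(net) ≈ 420 kPa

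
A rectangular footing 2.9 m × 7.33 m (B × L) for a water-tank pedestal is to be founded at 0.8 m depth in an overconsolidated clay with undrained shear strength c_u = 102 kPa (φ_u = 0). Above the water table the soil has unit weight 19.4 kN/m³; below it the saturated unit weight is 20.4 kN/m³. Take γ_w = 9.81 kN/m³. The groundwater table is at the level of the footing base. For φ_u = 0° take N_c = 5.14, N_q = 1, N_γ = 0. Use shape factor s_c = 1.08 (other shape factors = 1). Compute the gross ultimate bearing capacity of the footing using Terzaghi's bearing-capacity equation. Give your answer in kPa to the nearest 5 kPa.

q_ult ≈ 580 kPa

q = γ·D_f = 19.4 × 0.8 = 15.52 kPa.
c·N_c·s_c = 102 × 5.14 × 1.08 = 566.22 kPa
q·N_q = 15.52 × 1 = 15.52 kPa
q_ult = 566.22 + 15.52 = 581.74 kPa.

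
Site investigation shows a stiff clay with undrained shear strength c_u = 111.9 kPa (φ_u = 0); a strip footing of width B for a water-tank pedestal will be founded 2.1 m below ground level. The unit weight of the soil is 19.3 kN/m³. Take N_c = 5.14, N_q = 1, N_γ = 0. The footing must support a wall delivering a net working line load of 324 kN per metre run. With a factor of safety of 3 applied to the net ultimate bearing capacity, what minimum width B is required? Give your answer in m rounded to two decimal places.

B = 1.69 m

q = γ·D_f = 19.3 × 2.1 = 40.53 kPa.
c·N_c = 111.9 × 5.14 = 575.17 kPa
q·N_q = 40.53 × 1 = 40.53 kPa
q_ult = 575.17 + 40.53 = 615.7 kPa.
For φ = 0 the ½γBN_γ term vanishes, so q_ult is independent of B. q_net = 615.7 − 40.53 = 575.17 kPa; q_all(net) = 575.17/3 = 191.72 kPa.
Required width B = w / q_all(net) = 324 / 191.72 = 1.69 m.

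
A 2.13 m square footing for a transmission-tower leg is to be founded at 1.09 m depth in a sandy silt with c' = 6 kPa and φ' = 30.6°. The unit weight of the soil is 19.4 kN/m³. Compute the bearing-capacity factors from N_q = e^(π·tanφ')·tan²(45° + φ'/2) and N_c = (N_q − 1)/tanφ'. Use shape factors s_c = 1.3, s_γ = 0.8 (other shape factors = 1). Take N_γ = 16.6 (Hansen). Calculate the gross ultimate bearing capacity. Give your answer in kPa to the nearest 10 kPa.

tan30.6° = 0.5914, so N_q = e^(π×0.5914)·tan²(60.3°) = 6.41 × 3.074 = 19.7.
N_c = (19.7 − 1)/tan30.6° = 31.63.
q = γ·D_f = 19.4 × 1.09 = 21.146 kPa.
c·N_c·s_c = 6 × 31.626 × 1.3 = 246.68 kPa
q·N_q = 21.146 × 19.704 = 416.65 kPa
0.5·γ·B·N_γ·s_γ = 0.5 × 19.4 × 2.13 × 16.6 × 0.8 = 274.38 kPa
q_ult = 246.68 + 416.65 + 274.38 = 937.71 kPa.

q_ult ≈ 940 kPa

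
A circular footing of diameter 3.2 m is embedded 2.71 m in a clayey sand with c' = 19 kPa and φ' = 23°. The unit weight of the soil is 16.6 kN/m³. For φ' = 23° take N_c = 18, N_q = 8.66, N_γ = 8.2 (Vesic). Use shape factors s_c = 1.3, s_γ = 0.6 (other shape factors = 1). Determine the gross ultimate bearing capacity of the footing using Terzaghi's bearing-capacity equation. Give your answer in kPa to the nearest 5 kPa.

Overburden at base level: q = 16.6 × 2.71 = 44.986 kPa.
Cohesion term c·N_c·s_c = 19 × 18 × 1.3 = 444.6 kPa; surcharge term q·N_q = 44.986 × 8.66 = 389.58 kPa; self-weight term 0.5·γ·B·N_γ·s_γ = 0.5 × 16.6 × 3.2 × 8.2 × 0.6 = 130.68 kPa.
q_ult = 444.6 + 389.58 + 130.68 = 964.85 kPa.

q_ult ≈ 965 kPa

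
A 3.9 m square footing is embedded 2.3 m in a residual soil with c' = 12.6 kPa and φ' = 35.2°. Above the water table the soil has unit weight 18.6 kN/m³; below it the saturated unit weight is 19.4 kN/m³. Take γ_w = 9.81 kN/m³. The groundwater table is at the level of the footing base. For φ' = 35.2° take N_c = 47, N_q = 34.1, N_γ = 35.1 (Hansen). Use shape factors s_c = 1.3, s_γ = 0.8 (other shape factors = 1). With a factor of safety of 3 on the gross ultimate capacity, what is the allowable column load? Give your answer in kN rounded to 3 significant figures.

Overburden at base level: q = 18.6 × 2.3 = 42.78 kPa.
Below the base the soil is submerged, so the ½γBN_γ term uses γ' = 19.4 − 9.81 = 9.59 kN/m³.
Cohesion term c·N_c·s_c = 12.6 × 47 × 1.3 = 769.86 kPa; surcharge term q·N_q = 42.78 × 34.1 = 1458.8 kPa; self-weight term 0.5·γ·B·N_γ·s_γ = 0.5 × 9.59 × 3.9 × 35.1 × 0.8 = 525.11 kPa.
q_ult = 769.86 + 1458.8 + 525.11 = 2753.8 kPa.
Gross allowable pressure q_all = 2753.8 / 3 = 917.92 kPa.
Footing area = 15.21 m², so allowable column load = 917.92 × 15.21 = 13962 kN.

P_all ≈ 14000 kN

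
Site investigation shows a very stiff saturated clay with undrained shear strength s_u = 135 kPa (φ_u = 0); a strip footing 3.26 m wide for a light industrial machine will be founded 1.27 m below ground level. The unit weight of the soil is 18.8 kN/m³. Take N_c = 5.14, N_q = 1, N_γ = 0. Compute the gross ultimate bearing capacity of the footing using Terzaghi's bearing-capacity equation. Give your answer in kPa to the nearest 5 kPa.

Effective surcharge at the founding depth q = γ·D_f = 18.8 × 1.27 = 23.876 kPa.
q_ult = c·N_c + q·N_q
     = 135 × 5.14 + 23.876 × 1
     = 693.9 + 23.876 = 717.78 kPa.

q_ult ≈ 720 kPa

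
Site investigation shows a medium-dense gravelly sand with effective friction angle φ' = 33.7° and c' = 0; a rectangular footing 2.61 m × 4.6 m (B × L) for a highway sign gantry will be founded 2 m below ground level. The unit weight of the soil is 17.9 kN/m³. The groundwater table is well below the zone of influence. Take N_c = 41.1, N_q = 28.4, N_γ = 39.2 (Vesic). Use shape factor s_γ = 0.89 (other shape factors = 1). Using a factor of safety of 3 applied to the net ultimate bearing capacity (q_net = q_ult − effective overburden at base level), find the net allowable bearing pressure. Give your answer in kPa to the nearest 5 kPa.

q_all(net) ≈ 600 kPa

Effective surcharge at the founding depth q = γ·D_f = 17.9 × 2 = 35.8 kPa.
q_ult = q·N_q + 0.5·γ·B·N_γ·s_γ
     = 35.8 × 28.4 + 0.5 × 17.9 × 2.61 × 39.2 × 0.89
     = 1016.7 + 814.97 = 1831.7 kPa.
Net ultimate: q_net = 1831.7 − 35.8 = 1795.9 kPa.
q_all(net) = 1795.9 / 3 = 598.63 kPa.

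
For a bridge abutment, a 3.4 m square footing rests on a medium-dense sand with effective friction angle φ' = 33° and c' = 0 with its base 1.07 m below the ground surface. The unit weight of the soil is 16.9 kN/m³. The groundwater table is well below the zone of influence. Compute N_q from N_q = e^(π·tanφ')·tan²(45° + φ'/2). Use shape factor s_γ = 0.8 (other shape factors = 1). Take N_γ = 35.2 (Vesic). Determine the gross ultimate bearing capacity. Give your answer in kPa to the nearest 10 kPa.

tan33° = 0.6494, so N_q = e^(π×0.6494)·tan²(61.5°) = 7.692 × 3.392 = 26.09.
Overburden at base level: q = 16.9 × 1.07 = 18.083 kPa.
Surcharge term q·N_q = 18.083 × 26.092 = 471.82 kPa; self-weight term 0.5·γ·B·N_γ·s_γ = 0.5 × 16.9 × 3.4 × 35.2 × 0.8 = 809.04 kPa.
q_ult = 471.82 + 809.04 = 1280.9 kPa.

q_ult ≈ 1280 kPa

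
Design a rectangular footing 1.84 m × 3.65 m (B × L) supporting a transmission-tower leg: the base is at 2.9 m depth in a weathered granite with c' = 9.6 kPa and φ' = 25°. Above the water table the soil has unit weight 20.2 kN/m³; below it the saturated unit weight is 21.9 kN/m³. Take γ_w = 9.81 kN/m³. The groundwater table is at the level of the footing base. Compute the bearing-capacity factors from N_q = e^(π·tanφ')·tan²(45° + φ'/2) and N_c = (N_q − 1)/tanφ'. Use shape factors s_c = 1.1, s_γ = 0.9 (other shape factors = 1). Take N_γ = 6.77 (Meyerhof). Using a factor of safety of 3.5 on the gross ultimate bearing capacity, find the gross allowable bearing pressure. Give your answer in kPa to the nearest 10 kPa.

N_q = e^(π·tan25°)·tan²(57.5°) = 10.66; N_c = (N_q − 1)/tanφ' = 20.72.
q = γ·D_f = 20.2 × 2.9 = 58.58 kPa.
For the ½γBN_γ term take γ' = 21.9 − 9.81 = 12.09 kN/m³ (soil below base is submerged).
c·N_c·s_c = 9.6 × 20.721 × 1.1 = 218.81 kPa
q·N_q = 58.58 × 10.662 = 624.59 kPa
0.5·γ·B·N_γ·s_γ = 0.5 × 12.09 × 1.84 × 6.77 × 0.9 = 67.771 kPa
q_ult = 218.81 + 624.59 + 67.771 = 911.17 kPa.
q_all = 911.17 / 3.5 = 260.33 kPa.

q_all ≈ 260 kPa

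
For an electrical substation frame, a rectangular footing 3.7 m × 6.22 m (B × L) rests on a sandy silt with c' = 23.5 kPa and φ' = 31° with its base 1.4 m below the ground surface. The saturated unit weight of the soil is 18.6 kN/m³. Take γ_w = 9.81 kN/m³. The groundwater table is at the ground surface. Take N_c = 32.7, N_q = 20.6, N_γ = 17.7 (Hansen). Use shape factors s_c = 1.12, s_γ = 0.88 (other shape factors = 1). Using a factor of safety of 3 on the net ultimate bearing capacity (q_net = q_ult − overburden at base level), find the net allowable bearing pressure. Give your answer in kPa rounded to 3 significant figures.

γ' = 18.6 − 9.81 = 8.79 kN/m³ (submerged throughout). q = 8.79 × 1.4 = 12.306 kPa; the same γ' applies in the ½γBN_γ term.
c·N_c·s_c = 23.5 × 32.7 × 1.12 = 860.66 kPa
q·N_q = 12.306 × 20.6 = 253.5 kPa
0.5·γ·B·N_γ·s_γ = 0.5 × 8.79 × 3.7 × 17.7 × 0.88 = 253.29 kPa
q_ult = 860.66 + 253.5 + 253.29 = 1367.5 kPa.
q_net = 1367.5 − 12.306 = 1355.2 kPa.
q_all(net) = 1355.2 / 3 = 451.72 kPa.

q_all(net) ≈ 452 kPa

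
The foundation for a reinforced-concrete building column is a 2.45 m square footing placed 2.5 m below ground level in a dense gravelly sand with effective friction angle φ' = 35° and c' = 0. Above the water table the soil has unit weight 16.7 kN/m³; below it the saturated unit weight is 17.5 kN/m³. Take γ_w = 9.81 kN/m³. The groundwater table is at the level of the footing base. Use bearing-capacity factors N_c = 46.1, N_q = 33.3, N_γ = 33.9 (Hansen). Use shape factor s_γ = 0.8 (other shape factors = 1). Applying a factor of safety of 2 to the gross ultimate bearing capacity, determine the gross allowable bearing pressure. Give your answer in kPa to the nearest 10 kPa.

q_all ≈ 820 kPa

Overburden at base level: q = 16.7 × 2.5 = 41.75 kPa.
Below the base the soil is submerged, so the ½γBN_γ term uses γ' = 17.5 − 9.81 = 7.69 kN/m³.
Surcharge term q·N_q = 41.75 × 33.3 = 1390.3 kPa; self-weight term 0.5·γ·B·N_γ·s_γ = 0.5 × 7.69 × 2.45 × 33.9 × 0.8 = 255.48 kPa.
q_ult = 1390.3 + 255.48 = 1645.8 kPa.
q_all = q_ult / FS = 1645.8 / 2 = 822.88 kPa.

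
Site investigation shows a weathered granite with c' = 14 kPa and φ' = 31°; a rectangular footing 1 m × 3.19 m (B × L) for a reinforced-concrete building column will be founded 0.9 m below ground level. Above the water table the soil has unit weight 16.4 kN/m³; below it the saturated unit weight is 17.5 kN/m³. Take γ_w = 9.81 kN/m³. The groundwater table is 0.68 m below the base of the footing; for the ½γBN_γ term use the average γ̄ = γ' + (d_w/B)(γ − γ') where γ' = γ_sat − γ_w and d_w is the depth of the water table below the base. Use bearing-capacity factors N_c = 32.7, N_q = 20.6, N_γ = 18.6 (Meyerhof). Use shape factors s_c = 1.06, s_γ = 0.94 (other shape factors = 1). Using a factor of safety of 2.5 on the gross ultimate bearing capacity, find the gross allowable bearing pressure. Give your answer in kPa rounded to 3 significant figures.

q_all ≈ 363 kPa

Effective surcharge at the founding depth q = γ·D_f = 16.4 × 0.9 = 14.76 kPa.
With d_w = 0.68 m < B, γ̄ = 7.69 + (0.68/1) × (16.4 − 7.69) = 13.613 kN/m³.
q_ult = c·N_c·s_c + q·N_q + 0.5·γ·B·N_γ·s_γ
     = 14 × 32.7 × 1.06 + 14.76 × 20.6 + 0.5 × 13.613 × 1 × 18.6 × 0.94
     = 485.27 + 304.06 + 119 = 908.33 kPa.
q_all = 908.33 / 2.5 = 363.33 kPa.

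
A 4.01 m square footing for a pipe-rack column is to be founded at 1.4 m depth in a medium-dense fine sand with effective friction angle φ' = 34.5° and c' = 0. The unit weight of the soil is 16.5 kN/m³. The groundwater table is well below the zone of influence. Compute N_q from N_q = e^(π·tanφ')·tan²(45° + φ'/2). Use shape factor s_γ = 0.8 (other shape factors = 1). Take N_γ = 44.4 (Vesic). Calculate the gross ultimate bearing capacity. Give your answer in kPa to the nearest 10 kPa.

q_ult ≈ 1900 kPa

tan34.5° = 0.6873, so N_q = e^(π×0.6873)·tan²(62.25°) = 8.664 × 3.613 = 31.3.
Effective surcharge at the founding depth q = γ·D_f = 16.5 × 1.4 = 23.1 kPa.
q_ult = q·N_q + 0.5·γ·B·N_γ·s_γ
     = 23.1 × 31.299 + 0.5 × 16.5 × 4.01 × 44.4 × 0.8
     = 723.01 + 1175.1 = 1898.1 kPa.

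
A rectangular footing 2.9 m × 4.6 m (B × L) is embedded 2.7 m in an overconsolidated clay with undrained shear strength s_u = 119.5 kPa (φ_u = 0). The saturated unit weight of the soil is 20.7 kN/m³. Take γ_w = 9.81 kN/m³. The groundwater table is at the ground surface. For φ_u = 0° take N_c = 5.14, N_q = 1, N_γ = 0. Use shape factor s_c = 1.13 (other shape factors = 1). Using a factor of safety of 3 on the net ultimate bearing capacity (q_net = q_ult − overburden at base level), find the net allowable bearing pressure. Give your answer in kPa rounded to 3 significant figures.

q_all(net) ≈ 231 kPa

Water table at ground surface, so effective unit weight γ' = 20.7 − 9.81 = 10.89 kN/m³ is used throughout; overburden q = 10.89 × 2.7 = 29.403 kPa.
Cohesion term c·N_c·s_c = 119.5 × 5.14 × 1.13 = 694.08 kPa; surcharge term q·N_q = 29.403 × 1 = 29.403 kPa.
q_ult = 694.08 + 29.403 = 723.48 kPa.
q_net = 723.48 − 29.403 = 694.08 kPa.
q_all(net) = 694.08 / 3 = 231.36 kPa.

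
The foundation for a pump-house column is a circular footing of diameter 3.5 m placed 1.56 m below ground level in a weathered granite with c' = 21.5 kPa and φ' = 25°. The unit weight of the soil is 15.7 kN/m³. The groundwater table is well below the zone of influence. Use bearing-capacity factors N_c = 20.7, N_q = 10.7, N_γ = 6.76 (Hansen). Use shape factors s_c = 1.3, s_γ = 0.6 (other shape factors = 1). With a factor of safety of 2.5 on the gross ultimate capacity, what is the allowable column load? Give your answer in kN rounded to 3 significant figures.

P_all ≈ 3660 kN

Overburden at base level: q = 15.7 × 1.56 = 24.492 kPa.
Cohesion term c·N_c·s_c = 21.5 × 20.7 × 1.3 = 578.57 kPa; surcharge term q·N_q = 24.492 × 10.7 = 262.06 kPa; self-weight term 0.5·γ·B·N_γ·s_γ = 0.5 × 15.7 × 3.5 × 6.76 × 0.6 = 111.44 kPa.
q_ult = 578.57 + 262.06 + 111.44 = 952.07 kPa.
Gross allowable pressure q_all = 952.07 / 2.5 = 380.83 kPa.
Footing area = 9.6211 m², so allowable column load = 380.83 × 9.6211 = 3664 kN.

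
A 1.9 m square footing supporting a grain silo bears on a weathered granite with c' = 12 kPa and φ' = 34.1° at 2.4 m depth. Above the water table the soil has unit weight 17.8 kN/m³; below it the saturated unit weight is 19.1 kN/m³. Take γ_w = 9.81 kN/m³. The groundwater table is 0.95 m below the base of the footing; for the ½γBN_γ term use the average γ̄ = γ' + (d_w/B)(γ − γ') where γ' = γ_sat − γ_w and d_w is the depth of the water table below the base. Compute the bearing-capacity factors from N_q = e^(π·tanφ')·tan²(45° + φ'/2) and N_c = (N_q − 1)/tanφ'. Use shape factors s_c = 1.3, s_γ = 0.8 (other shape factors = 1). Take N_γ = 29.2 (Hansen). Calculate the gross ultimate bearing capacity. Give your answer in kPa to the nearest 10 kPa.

q_ult ≈ 2240 kPa

tan34.1° = 0.6771, so N_q = e^(π×0.6771)·tan²(62.05°) = 8.39 × 3.552 = 29.8.
N_c = (29.8 − 1)/tan34.1° = 42.54.
q = γ·D_f = 17.8 × 2.4 = 42.72 kPa.
γ' = 9.29 kN/m³; averaging over the depth B below the base, γ̄ = γ' + (d_w/B)(γ − γ') = 13.545 kN/m³.
c·N_c·s_c = 12 × 42.539 × 1.3 = 663.61 kPa
q·N_q = 42.72 × 29.801 = 1273.1 kPa
0.5·γ·B·N_γ·s_γ = 0.5 × 13.545 × 1.9 × 29.2 × 0.8 = 300.59 kPa
q_ult = 663.61 + 1273.1 + 300.59 = 2237.3 kPa.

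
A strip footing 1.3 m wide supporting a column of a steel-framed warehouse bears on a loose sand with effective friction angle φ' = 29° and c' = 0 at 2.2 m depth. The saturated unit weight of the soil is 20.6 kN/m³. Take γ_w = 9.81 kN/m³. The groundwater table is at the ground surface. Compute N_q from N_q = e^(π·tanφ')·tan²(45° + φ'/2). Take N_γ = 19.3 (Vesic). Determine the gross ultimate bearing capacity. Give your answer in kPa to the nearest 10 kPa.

q_ult ≈ 530 kPa

tan29° = 0.5543, so N_q = e^(π×0.5543)·tan²(59.5°) = 5.705 × 2.882 = 16.44.
γ' = 20.6 − 9.81 = 10.79 kN/m³ (submerged throughout). q = 10.79 × 2.2 = 23.738 kPa; the same γ' applies in the ½γBN_γ term.
q·N_q = 23.738 × 16.443 = 390.33 kPa
0.5·γ·B·N_γ = 0.5 × 10.79 × 1.3 × 19.3 = 135.36 kPa
q_ult = 390.33 + 135.36 = 525.69 kPa.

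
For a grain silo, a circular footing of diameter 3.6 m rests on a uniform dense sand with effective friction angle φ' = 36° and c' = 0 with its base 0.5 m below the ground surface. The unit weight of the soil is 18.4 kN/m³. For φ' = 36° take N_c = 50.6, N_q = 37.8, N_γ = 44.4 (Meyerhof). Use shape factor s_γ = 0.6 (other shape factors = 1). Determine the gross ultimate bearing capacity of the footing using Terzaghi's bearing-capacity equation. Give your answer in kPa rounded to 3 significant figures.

q_ult ≈ 1230 kPa

Overburden at base level: q = 18.4 × 0.5 = 9.2 kPa.
Surcharge term q·N_q = 9.2 × 37.8 = 347.76 kPa; self-weight term 0.5·γ·B·N_γ·s_γ = 0.5 × 18.4 × 3.6 × 44.4 × 0.6 = 882.32 kPa.
q_ult = 347.76 + 882.32 = 1230.1 kPa.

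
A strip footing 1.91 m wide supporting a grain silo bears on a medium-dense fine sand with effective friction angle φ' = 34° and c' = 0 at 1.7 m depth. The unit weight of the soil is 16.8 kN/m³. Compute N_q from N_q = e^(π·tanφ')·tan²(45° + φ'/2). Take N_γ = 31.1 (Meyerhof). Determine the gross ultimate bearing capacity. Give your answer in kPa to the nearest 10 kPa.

tan34° = 0.6745, so N_q = e^(π×0.6745)·tan²(62°) = 8.323 × 3.537 = 29.44.
Overburden at base level: q = 16.8 × 1.7 = 28.56 kPa.
Surcharge term q·N_q = 28.56 × 29.44 = 840.8 kPa; self-weight term 0.5·γ·B·N_γ = 0.5 × 16.8 × 1.91 × 31.1 = 498.97 kPa.
q_ult = 840.8 + 498.97 = 1339.8 kPa.

q_ult ≈ 1340 kPa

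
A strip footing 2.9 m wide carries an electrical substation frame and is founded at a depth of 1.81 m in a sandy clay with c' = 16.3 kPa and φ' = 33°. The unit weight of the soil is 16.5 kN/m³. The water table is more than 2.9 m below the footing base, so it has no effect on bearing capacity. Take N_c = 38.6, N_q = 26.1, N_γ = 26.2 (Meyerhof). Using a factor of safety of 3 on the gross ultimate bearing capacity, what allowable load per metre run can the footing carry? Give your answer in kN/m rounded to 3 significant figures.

q = γ·D_f = 16.5 × 1.81 = 29.865 kPa.
c·N_c = 16.3 × 38.6 = 629.18 kPa
q·N_q = 29.865 × 26.1 = 779.48 kPa
0.5·γ·B·N_γ = 0.5 × 16.5 × 2.9 × 26.2 = 626.84 kPa
q_ult = 629.18 + 779.48 + 626.84 = 2035.5 kPa.
Gross allowable pressure q_all = 2035.5 / 3 = 678.5 kPa.
Allowable wall load = q_all × B = 678.5 × 2.9 = 1967.6 kN per metre run.

≈ 1970 kN/m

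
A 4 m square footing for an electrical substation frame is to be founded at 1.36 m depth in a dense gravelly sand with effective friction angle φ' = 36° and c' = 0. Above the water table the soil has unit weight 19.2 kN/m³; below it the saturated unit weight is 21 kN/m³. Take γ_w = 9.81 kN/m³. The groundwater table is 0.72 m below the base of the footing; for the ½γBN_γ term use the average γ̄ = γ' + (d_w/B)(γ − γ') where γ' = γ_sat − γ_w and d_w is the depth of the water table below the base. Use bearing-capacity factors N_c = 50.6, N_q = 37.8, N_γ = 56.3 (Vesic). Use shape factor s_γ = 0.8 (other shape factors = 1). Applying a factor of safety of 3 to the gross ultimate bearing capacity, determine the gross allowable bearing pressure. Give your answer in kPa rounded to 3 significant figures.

Effective surcharge at the founding depth q = γ·D_f = 19.2 × 1.36 = 26.112 kPa.
With d_w = 0.72 m < B, γ̄ = 11.19 + (0.72/4) × (19.2 − 11.19) = 12.632 kN/m³.
q_ult = q·N_q + 0.5·γ·B·N_γ·s_γ
     = 26.112 × 37.8 + 0.5 × 12.632 × 4 × 56.3 × 0.8
     = 987.03 + 1137.9 = 2124.9 kPa.
q_all = q_ult / FS = 2124.9 / 3 = 708.3 kPa.

q_all ≈ 708 kPa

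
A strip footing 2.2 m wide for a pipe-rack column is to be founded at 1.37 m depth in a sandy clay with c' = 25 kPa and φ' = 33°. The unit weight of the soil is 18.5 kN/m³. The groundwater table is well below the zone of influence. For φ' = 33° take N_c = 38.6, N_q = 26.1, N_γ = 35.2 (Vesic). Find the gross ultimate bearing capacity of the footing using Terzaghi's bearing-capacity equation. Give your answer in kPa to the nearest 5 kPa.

Effective surcharge at the founding depth q = γ·D_f = 18.5 × 1.37 = 25.345 kPa.
q_ult = c·N_c + q·N_q + 0.5·γ·B·N_γ
     = 25 × 38.6 + 25.345 × 26.1 + 0.5 × 18.5 × 2.2 × 35.2
     = 965 + 661.5 + 716.32 = 2342.8 kPa.

q_ult ≈ 2345 kPa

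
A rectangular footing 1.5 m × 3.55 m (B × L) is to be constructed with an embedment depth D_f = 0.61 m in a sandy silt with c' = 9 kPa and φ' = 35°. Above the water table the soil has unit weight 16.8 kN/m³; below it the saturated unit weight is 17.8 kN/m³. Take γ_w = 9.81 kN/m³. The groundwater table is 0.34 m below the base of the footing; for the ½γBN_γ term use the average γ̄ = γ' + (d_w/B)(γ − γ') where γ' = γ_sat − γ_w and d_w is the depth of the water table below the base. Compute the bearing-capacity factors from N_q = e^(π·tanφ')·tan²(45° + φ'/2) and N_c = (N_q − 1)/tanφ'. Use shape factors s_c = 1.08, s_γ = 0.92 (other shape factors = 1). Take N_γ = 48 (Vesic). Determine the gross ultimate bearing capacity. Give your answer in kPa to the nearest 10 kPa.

q_ult ≈ 1120 kPa

tan35° = 0.7002, so N_q = e^(π×0.7002)·tan²(62.5°) = 9.023 × 3.69 = 33.3.
N_c = (33.3 − 1)/tan35° = 46.12.
q = γ·D_f = 16.8 × 0.61 = 10.248 kPa.
γ' = 7.99 kN/m³; averaging over the depth B below the base, γ̄ = γ' + (d_w/B)(γ − γ') = 9.9869 kN/m³.
c·N_c·s_c = 9 × 46.124 × 1.08 = 448.32 kPa
q·N_q = 10.248 × 33.296 = 341.22 kPa
0.5·γ·B·N_γ·s_γ = 0.5 × 9.9869 × 1.5 × 48 × 0.92 = 330.77 kPa
q_ult = 448.32 + 341.22 + 330.77 = 1120.3 kPa.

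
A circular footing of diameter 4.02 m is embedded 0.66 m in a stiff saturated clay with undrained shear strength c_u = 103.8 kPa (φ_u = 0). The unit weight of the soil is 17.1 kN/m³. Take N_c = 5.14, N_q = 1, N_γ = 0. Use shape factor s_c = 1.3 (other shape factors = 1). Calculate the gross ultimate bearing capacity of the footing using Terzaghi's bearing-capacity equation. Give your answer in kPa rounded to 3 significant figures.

Overburden at base level: q = 17.1 × 0.66 = 11.286 kPa.
Cohesion term c·N_c·s_c = 103.8 × 5.14 × 1.3 = 693.59 kPa; surcharge term q·N_q = 11.286 × 1 = 11.286 kPa.
q_ult = 693.59 + 11.286 = 704.88 kPa.

q_ult ≈ 705 kPa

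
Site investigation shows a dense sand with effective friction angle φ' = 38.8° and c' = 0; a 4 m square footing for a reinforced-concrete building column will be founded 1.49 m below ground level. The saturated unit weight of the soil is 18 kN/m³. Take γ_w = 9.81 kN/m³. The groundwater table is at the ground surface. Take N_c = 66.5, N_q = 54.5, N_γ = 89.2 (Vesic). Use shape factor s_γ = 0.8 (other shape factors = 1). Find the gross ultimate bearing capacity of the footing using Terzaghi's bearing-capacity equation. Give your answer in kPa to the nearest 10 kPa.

q_ult ≈ 1830 kPa

With the water table at the surface the whole profile is submerged: γ' = 18 − 9.81 = 8.19 kN/m³, so q = γ'·D_f = 12.203 kPa; the same γ' applies in the ½γBN_γ term.
q_ult = q·N_q + 0.5·γ·B·N_γ·s_γ
     = 12.203 × 54.5 + 0.5 × 8.19 × 4 × 89.2 × 0.8
     = 665.07 + 1168.9 = 1833.9 kPa.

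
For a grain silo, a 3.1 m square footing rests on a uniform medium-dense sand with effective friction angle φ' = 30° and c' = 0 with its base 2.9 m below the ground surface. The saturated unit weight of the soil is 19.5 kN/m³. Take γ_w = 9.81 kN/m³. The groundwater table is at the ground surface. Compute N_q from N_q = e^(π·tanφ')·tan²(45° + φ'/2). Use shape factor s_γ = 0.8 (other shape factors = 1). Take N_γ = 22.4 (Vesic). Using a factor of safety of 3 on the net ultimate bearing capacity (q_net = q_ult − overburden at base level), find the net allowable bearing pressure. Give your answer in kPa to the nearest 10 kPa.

q_all(net) ≈ 250 kPa

N_q = e^(π·tan30°)·tan²(60°) = 18.4.
With the water table at the surface the whole profile is submerged: γ' = 19.5 − 9.81 = 9.69 kN/m³, so q = γ'·D_f = 28.101 kPa; the same γ' applies in the ½γBN_γ term.
q_ult = q·N_q + 0.5·γ·B·N_γ·s_γ
     = 28.101 × 18.401 + 0.5 × 9.69 × 3.1 × 22.4 × 0.8
     = 517.09 + 269.15 = 786.24 kPa.
q_net = 786.24 − 28.101 = 758.14 kPa.
q_all(net) = 758.14 / 3 = 252.71 kPa.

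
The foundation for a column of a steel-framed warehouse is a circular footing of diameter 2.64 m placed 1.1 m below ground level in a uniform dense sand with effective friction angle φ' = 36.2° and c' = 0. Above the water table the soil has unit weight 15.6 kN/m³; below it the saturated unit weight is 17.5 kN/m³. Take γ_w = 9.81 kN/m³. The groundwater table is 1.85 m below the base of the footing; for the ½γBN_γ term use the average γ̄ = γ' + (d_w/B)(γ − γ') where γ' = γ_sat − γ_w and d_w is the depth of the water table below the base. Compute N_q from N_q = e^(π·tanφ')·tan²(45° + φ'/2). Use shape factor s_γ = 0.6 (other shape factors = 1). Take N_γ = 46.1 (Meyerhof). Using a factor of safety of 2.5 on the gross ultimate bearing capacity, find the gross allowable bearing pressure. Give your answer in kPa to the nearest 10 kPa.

q_all ≈ 460 kPa

N_q = e^(π·tan36.2°)·tan²(63.1°) = 38.73.
q = γ·D_f = 15.6 × 1.1 = 17.16 kPa.
γ' = 7.69 kN/m³; averaging over the depth B below the base, γ̄ = γ' + (d_w/B)(γ − γ') = 13.233 kN/m³.
q·N_q = 17.16 × 38.725 = 664.52 kPa
0.5·γ·B·N_γ·s_γ = 0.5 × 13.233 × 2.64 × 46.1 × 0.6 = 483.15 kPa
q_ult = 664.52 + 483.15 = 1147.7 kPa.
q_all = 1147.7 / 2.5 = 459.07 kPa.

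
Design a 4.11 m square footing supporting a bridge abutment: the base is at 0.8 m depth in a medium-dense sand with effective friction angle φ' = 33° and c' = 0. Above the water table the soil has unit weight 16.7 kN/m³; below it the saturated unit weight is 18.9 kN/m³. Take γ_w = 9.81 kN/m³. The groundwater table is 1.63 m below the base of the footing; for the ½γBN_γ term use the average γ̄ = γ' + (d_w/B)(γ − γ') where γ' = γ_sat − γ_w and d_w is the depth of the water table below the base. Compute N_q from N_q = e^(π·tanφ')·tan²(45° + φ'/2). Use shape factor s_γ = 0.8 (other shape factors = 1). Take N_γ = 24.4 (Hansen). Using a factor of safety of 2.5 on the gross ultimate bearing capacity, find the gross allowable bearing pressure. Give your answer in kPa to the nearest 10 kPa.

q_all ≈ 330 kPa

N_q = e^(π·tan33°)·tan²(61.5°) = 26.09.
Overburden at base level: q = 16.7 × 0.8 = 13.36 kPa.
The water table is 1.63 m below the base (< B = 4.11 m), so the ½γBN_γ term uses γ̄ = γ' + (d_w/B)(γ − γ') = 9.09 + (1.63/4.11)(16.7 − 9.09) = 12.108 kN/m³.
Surcharge term q·N_q = 13.36 × 26.092 = 348.59 kPa; self-weight term 0.5·γ·B·N_γ·s_γ = 0.5 × 12.108 × 4.11 × 24.4 × 0.8 = 485.7 kPa.
q_ult = 348.59 + 485.7 = 834.29 kPa.
q_all = 834.29 / 2.5 = 333.72 kPa.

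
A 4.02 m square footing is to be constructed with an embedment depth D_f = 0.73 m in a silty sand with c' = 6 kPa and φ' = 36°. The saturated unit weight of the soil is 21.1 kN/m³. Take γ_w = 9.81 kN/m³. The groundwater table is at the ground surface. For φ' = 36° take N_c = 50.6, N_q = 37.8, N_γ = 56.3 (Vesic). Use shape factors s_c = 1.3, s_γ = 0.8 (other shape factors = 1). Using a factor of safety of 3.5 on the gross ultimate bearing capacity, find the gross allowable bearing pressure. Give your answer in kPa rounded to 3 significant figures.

γ' = 21.1 − 9.81 = 11.29 kN/m³ (submerged throughout). q = 11.29 × 0.73 = 8.2417 kPa; the same γ' applies in the ½γBN_γ term.
c·N_c·s_c = 6 × 50.6 × 1.3 = 394.68 kPa
q·N_q = 8.2417 × 37.8 = 311.54 kPa
0.5·γ·B·N_γ·s_γ = 0.5 × 11.29 × 4.02 × 56.3 × 0.8 = 1022.1 kPa
q_ult = 394.68 + 311.54 + 1022.1 = 1728.3 kPa.
q_all = 1728.3 / 3.5 = 493.8 kPa.

q_all ≈ 494 kPa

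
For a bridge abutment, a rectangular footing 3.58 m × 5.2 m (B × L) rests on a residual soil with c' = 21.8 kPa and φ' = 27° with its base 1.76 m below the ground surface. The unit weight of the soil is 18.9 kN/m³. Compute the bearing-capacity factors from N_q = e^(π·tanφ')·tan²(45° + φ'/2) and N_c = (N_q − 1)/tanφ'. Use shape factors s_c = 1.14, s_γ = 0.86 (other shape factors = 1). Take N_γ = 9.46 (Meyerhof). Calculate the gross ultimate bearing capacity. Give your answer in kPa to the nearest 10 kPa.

q_ult ≈ 1310 kPa

tan27° = 0.5095, so N_q = e^(π×0.5095)·tan²(58.5°) = 4.957 × 2.663 = 13.2.
N_c = (13.2 − 1)/tan27° = 23.94.
Effective surcharge at the founding depth q = γ·D_f = 18.9 × 1.76 = 33.264 kPa.
q_ult = c·N_c·s_c + q·N_q + 0.5·γ·B·N_γ·s_γ
     = 21.8 × 23.942 × 1.14 + 33.264 × 13.199 + 0.5 × 18.9 × 3.58 × 9.46 × 0.86
     = 595.01 + 439.06 + 275.24 = 1309.3 kPa.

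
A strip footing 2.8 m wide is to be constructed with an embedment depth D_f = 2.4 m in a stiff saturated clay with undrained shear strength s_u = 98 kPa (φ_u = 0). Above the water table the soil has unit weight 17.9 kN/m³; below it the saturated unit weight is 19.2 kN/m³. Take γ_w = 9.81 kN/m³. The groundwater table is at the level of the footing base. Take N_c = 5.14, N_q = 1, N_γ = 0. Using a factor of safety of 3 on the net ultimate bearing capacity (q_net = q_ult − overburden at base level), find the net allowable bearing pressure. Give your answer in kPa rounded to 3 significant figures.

q_all(net) ≈ 168 kPa

Overburden at base level: q = 17.9 × 2.4 = 42.96 kPa.
Cohesion term c·N_c = 98 × 5.14 = 503.72 kPa; surcharge term q·N_q = 42.96 × 1 = 42.96 kPa.
q_ult = 503.72 + 42.96 = 546.68 kPa.
q_net = 546.68 − 42.96 = 503.72 kPa.
q_all(net) = 503.72 / 3 = 167.91 kPa.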